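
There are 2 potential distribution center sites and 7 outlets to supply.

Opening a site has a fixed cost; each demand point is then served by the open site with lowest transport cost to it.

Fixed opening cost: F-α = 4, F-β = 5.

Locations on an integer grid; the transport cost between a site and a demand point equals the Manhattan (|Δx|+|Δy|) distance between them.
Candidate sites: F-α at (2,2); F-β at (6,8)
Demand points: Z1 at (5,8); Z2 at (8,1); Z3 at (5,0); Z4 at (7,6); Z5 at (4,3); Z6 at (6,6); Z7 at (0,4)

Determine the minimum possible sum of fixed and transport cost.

Open {F-α, F-β}: assign each demand point to its cheapest open site.
  Z1→F-β 1, Z2→F-α 7, Z3→F-α 5, Z4→F-β 3, Z5→F-α 3, Z6→F-β 2, Z7→F-α 4
  transport cost 25, fixed 9 → total 34.
Compare {F-β}: transport cost 41 + fixed 5 = 46.
Compare {F-α}: transport cost 45 + fixed 4 = 49.

34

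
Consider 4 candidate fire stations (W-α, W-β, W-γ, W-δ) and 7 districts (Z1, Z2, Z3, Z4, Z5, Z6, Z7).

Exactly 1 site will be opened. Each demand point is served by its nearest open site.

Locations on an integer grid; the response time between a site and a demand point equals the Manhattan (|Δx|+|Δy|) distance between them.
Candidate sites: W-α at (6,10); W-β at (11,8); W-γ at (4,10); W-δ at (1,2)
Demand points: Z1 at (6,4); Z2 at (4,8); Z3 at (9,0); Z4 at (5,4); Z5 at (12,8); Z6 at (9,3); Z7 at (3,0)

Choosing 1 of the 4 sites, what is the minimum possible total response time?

Open {W-β}.
  Z1→W-β 9, Z2→W-β 7, Z3→W-β 10, Z4→W-β 10, Z5→W-β 1, Z6→W-β 7, Z7→W-β 16  ⇒ total 60.
Compare {W-α}: total 61.
Compare {W-δ}: total 62.
No size-1 selection does better; minimum is 60.

60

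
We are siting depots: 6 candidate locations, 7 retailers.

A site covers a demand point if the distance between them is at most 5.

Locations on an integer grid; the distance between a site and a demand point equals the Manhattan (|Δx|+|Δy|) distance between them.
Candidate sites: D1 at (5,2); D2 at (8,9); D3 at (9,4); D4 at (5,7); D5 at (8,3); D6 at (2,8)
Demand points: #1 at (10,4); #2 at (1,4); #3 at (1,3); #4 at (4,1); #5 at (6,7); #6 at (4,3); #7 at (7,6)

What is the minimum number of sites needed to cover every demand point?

Coverage sets (demand points within 5 of each site):
  D1: {#3, #4, #6}
  D2: {#5, #7}
  D3: {#1, #7}
  D4: {#5, #6, #7}
  D5: {#1, #6, #7}
  D6: {#2, #5}
No 2 sites suffice: every size-2 union leaves at least one demand point uncovered.
But {D1, D3, D6} covers everything, so the minimum is 3.

3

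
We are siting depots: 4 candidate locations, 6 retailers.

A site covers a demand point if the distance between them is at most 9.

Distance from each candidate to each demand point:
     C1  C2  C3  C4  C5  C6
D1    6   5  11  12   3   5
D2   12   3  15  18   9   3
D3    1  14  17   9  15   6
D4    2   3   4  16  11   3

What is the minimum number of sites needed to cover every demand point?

Coverage sets (demand points within 9 of each site):
  D1: {C1, C2, C5, C6}
  D2: {C2, C5, C6}
  D3: {C1, C4, C6}
  D4: {C1, C2, C3, C6}
No 2 sites suffice: every size-2 union leaves at least one demand point uncovered.
But {D1, D3, D4} covers everything, so the minimum is 3.

3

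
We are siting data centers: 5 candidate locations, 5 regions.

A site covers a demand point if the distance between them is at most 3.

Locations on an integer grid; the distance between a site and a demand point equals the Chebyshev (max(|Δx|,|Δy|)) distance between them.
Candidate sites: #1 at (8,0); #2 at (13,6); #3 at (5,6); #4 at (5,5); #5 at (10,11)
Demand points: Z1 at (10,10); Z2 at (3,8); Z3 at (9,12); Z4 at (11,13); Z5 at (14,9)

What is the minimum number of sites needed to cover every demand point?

Coverage sets (demand points within 3 of each site):
  #1: {}
  #2: {Z5}
  #3: {Z2}
  #4: {Z2}
  #5: {Z1, Z3, Z4}
No 2 sites suffice: every size-2 union leaves at least one demand point uncovered.
But {#2, #3, #5} covers everything, so the minimum is 3.

3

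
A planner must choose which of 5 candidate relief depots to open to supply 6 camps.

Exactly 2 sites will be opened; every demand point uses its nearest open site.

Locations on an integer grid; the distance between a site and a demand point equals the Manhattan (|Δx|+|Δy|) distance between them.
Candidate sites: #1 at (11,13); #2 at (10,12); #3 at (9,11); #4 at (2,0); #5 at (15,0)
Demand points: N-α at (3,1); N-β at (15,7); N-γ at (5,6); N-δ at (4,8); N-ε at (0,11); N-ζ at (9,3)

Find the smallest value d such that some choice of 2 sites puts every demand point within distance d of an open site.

Open {#3, #4}.
  Farthest demand point is N-β at distance 10 (to #3); all others are ≤ 10.
With {#2, #4} the worst case is 11.
With {#1, #4} the worst case is 13.
No size-2 selection achieves below 10.

10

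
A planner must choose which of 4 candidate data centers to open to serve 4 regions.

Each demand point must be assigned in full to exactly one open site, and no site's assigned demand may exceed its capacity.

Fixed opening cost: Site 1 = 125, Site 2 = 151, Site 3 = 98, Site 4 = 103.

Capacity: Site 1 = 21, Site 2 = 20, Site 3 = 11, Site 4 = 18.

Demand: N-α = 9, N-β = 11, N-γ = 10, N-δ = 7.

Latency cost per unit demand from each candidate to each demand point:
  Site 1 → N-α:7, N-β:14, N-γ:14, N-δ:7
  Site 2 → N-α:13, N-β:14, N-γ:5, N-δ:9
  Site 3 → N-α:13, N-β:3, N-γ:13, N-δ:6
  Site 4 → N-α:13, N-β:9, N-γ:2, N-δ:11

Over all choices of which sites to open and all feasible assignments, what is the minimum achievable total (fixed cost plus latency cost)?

Open {Site 1, Site 3, Site 4}; cheapest assignment that respects the capacities:
  Site 1 (cap 21, load 16): N-α, N-δ — cost 9×7 + 7×7 = 112
  Site 3 (cap 11, load 11): N-β — cost 11×3 = 33
  Site 4 (cap 18, load 10): N-γ — cost 10×2 = 20
  Shipping 165, fixed 326 → total 491.
  Any other capacity-feasible assignment to {Site 1, Site 3, Site 4} ships for at least 165.
Compare {Site 1, Site 4}: its best feasible assignment gives total 542.
Compare {Site 1, Site 2, Site 3}: its best feasible assignment gives total 569.
Every other set of open sites that can feasibly serve all demand totals ≥ 542 even under its best assignment. Minimum: 491.

491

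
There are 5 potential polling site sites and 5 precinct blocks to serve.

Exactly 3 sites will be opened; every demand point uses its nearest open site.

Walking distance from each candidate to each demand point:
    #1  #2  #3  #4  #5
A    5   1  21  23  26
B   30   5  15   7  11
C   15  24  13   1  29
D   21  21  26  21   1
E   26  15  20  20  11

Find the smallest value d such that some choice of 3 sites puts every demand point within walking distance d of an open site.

Open {A, B, C}.
  Farthest demand point is #3 at walking distance 13 (to C); all others are ≤ 13.
With {A, C, D} the worst case is 13.
With {A, C, E} the worst case is 13.
No size-3 selection achieves below 13.

13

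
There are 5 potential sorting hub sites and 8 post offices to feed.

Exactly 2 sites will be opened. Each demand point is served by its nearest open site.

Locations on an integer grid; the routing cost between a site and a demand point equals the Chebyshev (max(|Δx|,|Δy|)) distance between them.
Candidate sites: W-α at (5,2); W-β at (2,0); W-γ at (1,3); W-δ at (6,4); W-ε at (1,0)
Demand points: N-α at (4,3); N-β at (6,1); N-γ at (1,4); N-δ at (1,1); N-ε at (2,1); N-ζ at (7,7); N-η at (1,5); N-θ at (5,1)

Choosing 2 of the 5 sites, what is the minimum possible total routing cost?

15

Open {W-α, W-γ}.
  N-α→W-α 1, N-β→W-α 1, N-γ→W-γ 1, N-δ→W-γ 2, N-ε→W-γ 2, N-ζ→W-α 5, N-η→W-γ 2, N-θ→W-α 1  ⇒ total 15.
Compare {W-α, W-β}: total 18.
Compare {W-α, W-ε}: total 18.
No size-2 selection does better; minimum is 15.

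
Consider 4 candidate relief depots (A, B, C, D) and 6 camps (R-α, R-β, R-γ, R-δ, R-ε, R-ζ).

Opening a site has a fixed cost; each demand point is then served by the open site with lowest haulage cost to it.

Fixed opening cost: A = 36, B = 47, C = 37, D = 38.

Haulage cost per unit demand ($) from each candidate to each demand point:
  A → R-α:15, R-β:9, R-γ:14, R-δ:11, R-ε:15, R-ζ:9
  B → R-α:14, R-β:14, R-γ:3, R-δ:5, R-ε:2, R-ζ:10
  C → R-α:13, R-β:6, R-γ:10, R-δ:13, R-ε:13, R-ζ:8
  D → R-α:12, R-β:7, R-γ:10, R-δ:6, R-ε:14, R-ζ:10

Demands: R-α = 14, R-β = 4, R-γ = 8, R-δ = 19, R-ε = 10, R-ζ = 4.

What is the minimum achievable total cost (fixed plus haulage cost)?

460

Open {B, D}: assign each demand point to its cheapest open site.
  R-α→D 14×12=168, R-β→D 4×7=28, R-γ→B 8×3=24, R-δ→B 19×5=95, R-ε→B 10×2=20, R-ζ→B 4×10=40
  haulage cost 375, fixed 85 → total 460.
Compare {B, C}: haulage cost 377 + fixed 84 = 461.
Compare {B}: haulage cost 431 + fixed 47 = 478.
Compare {B, C, D}: haulage cost 363 + fixed 122 = 485.
All other subsets cost ≥ 461. Minimum total cost: 460.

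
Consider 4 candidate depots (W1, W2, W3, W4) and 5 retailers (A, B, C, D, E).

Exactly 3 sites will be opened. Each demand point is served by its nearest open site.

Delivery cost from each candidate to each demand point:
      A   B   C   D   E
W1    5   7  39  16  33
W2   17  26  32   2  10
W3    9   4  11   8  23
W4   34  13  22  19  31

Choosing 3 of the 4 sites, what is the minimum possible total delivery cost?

Open {W1, W2, W3}.
  A→W1 5, B→W3 4, C→W3 11, D→W2 2, E→W2 10  ⇒ total 32.
Compare {W2, W3, W4}: total 36.
Compare {W1, W2, W4}: total 46.
No size-3 selection does better; minimum is 32.

32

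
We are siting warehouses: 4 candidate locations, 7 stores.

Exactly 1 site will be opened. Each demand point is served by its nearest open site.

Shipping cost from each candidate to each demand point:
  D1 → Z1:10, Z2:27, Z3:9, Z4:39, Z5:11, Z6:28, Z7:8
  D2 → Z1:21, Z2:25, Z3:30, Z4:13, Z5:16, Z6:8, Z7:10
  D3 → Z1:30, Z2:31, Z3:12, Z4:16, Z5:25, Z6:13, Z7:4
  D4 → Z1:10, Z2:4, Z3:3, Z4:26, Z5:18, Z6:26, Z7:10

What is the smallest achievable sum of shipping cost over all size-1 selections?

Open {D4}.
  Z1→D4 10, Z2→D4 4, Z3→D4 3, Z4→D4 26, Z5→D4 18, Z6→D4 26, Z7→D4 10  ⇒ total 97.
Compare {D2}: total 123.
Compare {D3}: total 131.
No size-1 selection does better; minimum is 97.

97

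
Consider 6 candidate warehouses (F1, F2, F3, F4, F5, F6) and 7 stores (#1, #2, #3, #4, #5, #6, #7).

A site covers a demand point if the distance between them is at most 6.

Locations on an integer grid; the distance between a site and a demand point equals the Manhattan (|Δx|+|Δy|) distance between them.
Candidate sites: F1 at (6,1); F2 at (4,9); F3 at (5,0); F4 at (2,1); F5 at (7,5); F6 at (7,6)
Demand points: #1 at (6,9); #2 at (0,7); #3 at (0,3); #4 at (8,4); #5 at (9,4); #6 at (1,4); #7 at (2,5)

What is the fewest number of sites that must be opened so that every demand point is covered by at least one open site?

3

Coverage sets (demand points within 6 of each site):
  F1: {#4, #5}
  F2: {#1, #2, #7}
  F3: {}
  F4: {#3, #6, #7}
  F5: {#1, #4, #5, #7}
  F6: {#1, #4, #5, #7}
No 2 sites suffice: every size-2 union leaves at least one demand point uncovered.
But {F1, F2, F4} covers everything, so the minimum is 3.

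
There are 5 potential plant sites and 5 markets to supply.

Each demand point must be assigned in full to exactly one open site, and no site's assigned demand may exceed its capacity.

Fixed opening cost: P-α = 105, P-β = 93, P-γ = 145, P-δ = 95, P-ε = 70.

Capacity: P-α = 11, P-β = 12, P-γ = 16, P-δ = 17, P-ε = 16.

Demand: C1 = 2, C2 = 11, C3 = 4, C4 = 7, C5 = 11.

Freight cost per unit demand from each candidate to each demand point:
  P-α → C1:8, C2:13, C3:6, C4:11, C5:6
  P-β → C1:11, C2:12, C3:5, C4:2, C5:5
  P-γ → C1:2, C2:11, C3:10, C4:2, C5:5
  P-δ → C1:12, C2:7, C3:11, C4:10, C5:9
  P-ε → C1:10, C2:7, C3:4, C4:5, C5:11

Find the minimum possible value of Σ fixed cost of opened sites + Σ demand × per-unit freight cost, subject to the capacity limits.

Open {P-β, P-δ, P-ε}; cheapest assignment that respects the capacities:
  P-β (cap 12, load 11): C5 — cost 11×5 = 55
  P-δ (cap 17, load 11): C2 — cost 11×7 = 77
  P-ε (cap 16, load 13): C1, C3, C4 — cost 2×10 + 4×4 + 7×5 = 71
  Shipping 203, fixed 258 → total 461.
  Any other capacity-feasible assignment to {P-β, P-δ, P-ε} ships for at least 203.
Compare {P-α, P-β, P-ε}: its best feasible assignment gives total 463.
Compare {P-β, P-γ, P-ε}: its best feasible assignment gives total 474.
Every other set of open sites that can feasibly serve all demand totals ≥ 463 even under its best assignment. Minimum: 461.

461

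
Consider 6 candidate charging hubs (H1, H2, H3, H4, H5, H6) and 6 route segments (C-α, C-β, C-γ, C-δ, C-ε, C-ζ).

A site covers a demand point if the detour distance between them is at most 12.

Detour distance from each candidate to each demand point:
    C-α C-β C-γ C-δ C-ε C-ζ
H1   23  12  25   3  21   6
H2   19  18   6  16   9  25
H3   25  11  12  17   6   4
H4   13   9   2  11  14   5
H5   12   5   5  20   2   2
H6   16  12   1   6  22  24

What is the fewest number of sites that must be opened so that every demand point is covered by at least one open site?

Coverage sets (demand points within 12 of each site):
  H1: {C-β, C-δ, C-ζ}
  H2: {C-γ, C-ε}
  H3: {C-β, C-γ, C-ε, C-ζ}
  H4: {C-β, C-γ, C-δ, C-ζ}
  H5: {C-α, C-β, C-γ, C-ε, C-ζ}
  H6: {C-β, C-γ, C-δ}
No single site covers all 6 demand points.
But {H1, H5} covers everything, so the minimum is 2.

2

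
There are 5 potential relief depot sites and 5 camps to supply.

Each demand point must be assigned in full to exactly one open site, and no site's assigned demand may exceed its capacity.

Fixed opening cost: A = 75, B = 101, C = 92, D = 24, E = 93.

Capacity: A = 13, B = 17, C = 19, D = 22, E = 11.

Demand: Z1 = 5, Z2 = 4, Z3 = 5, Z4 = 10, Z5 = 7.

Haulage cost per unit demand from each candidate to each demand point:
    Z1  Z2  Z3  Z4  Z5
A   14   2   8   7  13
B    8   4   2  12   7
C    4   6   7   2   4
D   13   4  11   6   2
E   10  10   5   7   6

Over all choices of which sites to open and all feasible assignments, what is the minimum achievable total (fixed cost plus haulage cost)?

Open {C, D}; cheapest assignment that respects the capacities:
  C (cap 19, load 15): Z1, Z4 — cost 5×4 + 10×2 = 40
  D (cap 22, load 16): Z2, Z3, Z5 — cost 4×4 + 5×11 + 7×2 = 85
  Shipping 125, fixed 116 → total 241.
  Any other capacity-feasible assignment to {C, D} ships for at least 125.
Compare {B, D}: its best feasible assignment gives total 265.
Compare {D, E}: its best feasible assignment gives total 282.
Every other set of open sites that can feasibly serve all demand totals ≥ 265 even under its best assignment. Minimum: 241.

241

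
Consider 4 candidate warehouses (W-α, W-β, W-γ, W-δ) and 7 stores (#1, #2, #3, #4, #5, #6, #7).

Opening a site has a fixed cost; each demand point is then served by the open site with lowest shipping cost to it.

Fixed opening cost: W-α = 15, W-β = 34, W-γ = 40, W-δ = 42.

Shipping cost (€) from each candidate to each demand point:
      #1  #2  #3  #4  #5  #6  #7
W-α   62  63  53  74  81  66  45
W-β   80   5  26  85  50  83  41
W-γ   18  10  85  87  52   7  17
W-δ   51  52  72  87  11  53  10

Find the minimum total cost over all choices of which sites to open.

Open {W-β, W-γ, W-δ}: assign each demand point to its cheapest open site.
  #1→W-γ 18, #2→W-β 5, #3→W-β 26, #4→W-β 85, #5→W-δ 11, #6→W-γ 7, #7→W-δ 10
  shipping cost 162, fixed 116 → total 278.
Compare {W-α, W-γ, W-δ}: shipping cost 183 + fixed 97 = 280.
Compare {W-β, W-γ}: shipping cost 208 + fixed 74 = 282.
Compare {W-α, W-β, W-γ, W-δ}: shipping cost 151 + fixed 131 = 282.
All other subsets cost ≥ 280. Minimum total cost: 278.

278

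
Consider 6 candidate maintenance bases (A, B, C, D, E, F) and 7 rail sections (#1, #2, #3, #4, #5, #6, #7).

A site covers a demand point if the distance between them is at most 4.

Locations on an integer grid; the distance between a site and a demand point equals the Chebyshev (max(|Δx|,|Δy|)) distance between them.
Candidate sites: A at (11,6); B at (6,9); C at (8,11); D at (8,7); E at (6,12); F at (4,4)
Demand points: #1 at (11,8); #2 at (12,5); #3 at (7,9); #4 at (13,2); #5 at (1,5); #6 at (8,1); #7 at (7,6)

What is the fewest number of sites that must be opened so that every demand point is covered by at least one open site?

2

Coverage sets (demand points within 4 of each site):
  A: {#1, #2, #3, #4, #7}
  B: {#3, #7}
  C: {#1, #3}
  D: {#1, #2, #3, #7}
  E: {#3}
  F: {#5, #6, #7}
No single site covers all 7 demand points.
But {A, F} covers everything, so the minimum is 2.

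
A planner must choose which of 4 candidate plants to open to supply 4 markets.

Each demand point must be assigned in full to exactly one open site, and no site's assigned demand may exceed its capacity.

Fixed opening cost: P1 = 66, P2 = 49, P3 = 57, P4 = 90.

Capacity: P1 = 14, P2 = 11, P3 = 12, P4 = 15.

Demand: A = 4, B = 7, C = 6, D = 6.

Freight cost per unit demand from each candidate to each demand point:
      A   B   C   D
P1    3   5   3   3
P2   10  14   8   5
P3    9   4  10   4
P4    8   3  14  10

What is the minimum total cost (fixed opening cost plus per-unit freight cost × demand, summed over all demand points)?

Open {P1, P3}; cheapest assignment that respects the capacities:
  P1 (cap 14, load 12): C, D — cost 6×3 + 6×3 = 36
  P3 (cap 12, load 11): A, B — cost 4×9 + 7×4 = 64
  Shipping 100, fixed 123 → total 223.
  Any other capacity-feasible assignment to {P1, P3} ships for at least 100.
Compare {P1, P2}: its best feasible assignment gives total 238.
Compare {P1, P4}: its best feasible assignment gives total 245.
Every other set of open sites that can feasibly serve all demand totals ≥ 238 even under its best assignment. Minimum: 223.

223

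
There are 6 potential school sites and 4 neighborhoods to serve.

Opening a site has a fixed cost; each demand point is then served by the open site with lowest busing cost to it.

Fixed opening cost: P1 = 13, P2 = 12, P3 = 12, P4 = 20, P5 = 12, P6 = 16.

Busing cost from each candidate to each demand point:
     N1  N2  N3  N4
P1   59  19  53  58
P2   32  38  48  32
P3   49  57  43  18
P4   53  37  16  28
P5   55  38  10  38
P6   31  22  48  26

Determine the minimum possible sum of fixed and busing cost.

117

Open {P5, P6}: assign each demand point to its cheapest open site.
  N1→P6 31, N2→P6 22, N3→P5 10, N4→P6 26
  busing cost 89, fixed 28 → total 117.
Compare {P3, P5, P6}: busing cost 81 + fixed 40 = 121.
Compare {P1, P5, P6}: busing cost 86 + fixed 41 = 127.
Compare {P1, P2, P3, P5}: busing cost 79 + fixed 49 = 128.
All other subsets cost ≥ 121. Minimum total cost: 117.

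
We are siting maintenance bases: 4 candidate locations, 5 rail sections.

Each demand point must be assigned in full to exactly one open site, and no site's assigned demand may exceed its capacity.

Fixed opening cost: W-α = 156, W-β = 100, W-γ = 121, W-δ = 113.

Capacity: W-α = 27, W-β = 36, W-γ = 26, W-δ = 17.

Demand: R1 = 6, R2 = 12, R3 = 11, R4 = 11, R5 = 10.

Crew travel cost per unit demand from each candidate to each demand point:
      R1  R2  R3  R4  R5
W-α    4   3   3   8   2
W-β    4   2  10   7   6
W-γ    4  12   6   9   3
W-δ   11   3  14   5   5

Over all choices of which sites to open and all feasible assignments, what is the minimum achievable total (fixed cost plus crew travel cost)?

Open {W-α, W-β}; cheapest assignment that respects the capacities:
  W-α (cap 27, load 27): R1, R3, R5 — cost 6×4 + 11×3 + 10×2 = 77
  W-β (cap 36, load 23): R2, R4 — cost 12×2 + 11×7 = 101
  Shipping 178, fixed 256 → total 434.
  Any other capacity-feasible assignment to {W-α, W-β} ships for at least 178.
Compare {W-β, W-γ}: its best feasible assignment gives total 442.
Compare {W-α, W-β, W-δ}: its best feasible assignment gives total 525.
Every other set of open sites that can feasibly serve all demand totals ≥ 442 even under its best assignment. Minimum: 434.

434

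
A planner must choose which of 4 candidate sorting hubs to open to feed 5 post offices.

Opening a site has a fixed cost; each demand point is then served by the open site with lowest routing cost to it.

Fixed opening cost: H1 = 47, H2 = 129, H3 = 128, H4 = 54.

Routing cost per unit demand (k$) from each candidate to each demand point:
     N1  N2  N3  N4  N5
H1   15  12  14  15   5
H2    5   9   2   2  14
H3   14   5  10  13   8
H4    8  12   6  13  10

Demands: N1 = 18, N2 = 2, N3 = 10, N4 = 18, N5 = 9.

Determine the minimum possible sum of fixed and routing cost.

Open {H1, H2}: assign each demand point to its cheapest open site.
  N1→H2 18×5=90, N2→H2 2×9=18, N3→H2 10×2=20, N4→H2 18×2=36, N5→H1 9×5=45
  routing cost 209, fixed 176 → total 385.
Compare {H2}: routing cost 290 + fixed 129 = 419.
Compare {H2, H4}: routing cost 254 + fixed 183 = 437.
Compare {H1, H2, H4}: routing cost 209 + fixed 230 = 439.
All other subsets cost ≥ 419. Minimum total cost: 385.

385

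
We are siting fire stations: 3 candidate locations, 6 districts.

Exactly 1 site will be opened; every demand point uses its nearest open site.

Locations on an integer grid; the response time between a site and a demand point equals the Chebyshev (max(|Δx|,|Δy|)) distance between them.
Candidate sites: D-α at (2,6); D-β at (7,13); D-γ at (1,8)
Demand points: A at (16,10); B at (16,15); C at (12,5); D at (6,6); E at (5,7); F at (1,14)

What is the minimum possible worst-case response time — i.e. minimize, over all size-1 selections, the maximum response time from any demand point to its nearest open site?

9

Open {D-β}.
  Farthest demand point is A at response time 9 (to D-β); all others are ≤ 9.
With {D-α} the worst case is 14.
With {D-γ} the worst case is 15.
No size-1 selection achieves below 9.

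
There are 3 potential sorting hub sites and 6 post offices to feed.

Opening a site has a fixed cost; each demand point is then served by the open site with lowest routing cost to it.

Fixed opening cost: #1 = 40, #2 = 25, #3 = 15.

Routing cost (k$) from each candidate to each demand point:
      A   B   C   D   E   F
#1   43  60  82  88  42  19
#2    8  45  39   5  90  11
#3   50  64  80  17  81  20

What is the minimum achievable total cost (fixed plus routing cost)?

215

Open {#1, #2}: assign each demand point to its cheapest open site.
  A→#2 8, B→#2 45, C→#2 39, D→#2 5, E→#1 42, F→#2 11
  routing cost 150, fixed 65 → total 215.
Compare {#2}: routing cost 198 + fixed 25 = 223.
Compare {#2, #3}: routing cost 189 + fixed 40 = 229.
Compare {#1, #2, #3}: routing cost 150 + fixed 80 = 230.
All other subsets cost ≥ 223. Minimum total cost: 215.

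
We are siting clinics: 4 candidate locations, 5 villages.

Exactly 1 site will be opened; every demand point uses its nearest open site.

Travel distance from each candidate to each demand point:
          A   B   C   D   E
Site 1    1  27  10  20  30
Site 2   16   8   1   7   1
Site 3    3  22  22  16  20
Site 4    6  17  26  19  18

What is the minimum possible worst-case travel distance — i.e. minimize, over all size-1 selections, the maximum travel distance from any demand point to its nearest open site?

16

Open {Site 2}.
  Farthest demand point is A at travel distance 16 (to Site 2); all others are ≤ 16.
With {Site 3} the worst case is 22.
With {Site 4} the worst case is 26.
No size-1 selection achieves below 16.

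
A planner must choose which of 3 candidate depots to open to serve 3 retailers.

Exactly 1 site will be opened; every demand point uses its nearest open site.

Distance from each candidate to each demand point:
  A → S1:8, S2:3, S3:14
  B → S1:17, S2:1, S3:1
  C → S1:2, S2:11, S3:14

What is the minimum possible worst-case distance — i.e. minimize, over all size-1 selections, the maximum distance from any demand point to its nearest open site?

Open {A}.
  Farthest demand point is S3 at distance 14 (to A); all others are ≤ 14.
With {C} the worst case is 14.
With {B} the worst case is 17.
No size-1 selection achieves below 14.

14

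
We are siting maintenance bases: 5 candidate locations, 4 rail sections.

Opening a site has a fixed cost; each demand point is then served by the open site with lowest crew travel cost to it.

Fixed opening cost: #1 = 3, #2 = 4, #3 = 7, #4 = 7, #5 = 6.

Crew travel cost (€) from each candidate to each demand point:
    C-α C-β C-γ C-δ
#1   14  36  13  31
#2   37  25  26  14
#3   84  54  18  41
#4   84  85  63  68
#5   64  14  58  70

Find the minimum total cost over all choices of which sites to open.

68

Open {#1, #2, #5}: assign each demand point to its cheapest open site.
  C-α→#1 14, C-β→#5 14, C-γ→#1 13, C-δ→#2 14
  crew travel cost 55, fixed 13 → total 68.
Compare {#1, #2}: crew travel cost 66 + fixed 7 = 73.
Compare {#1, #2, #3, #5}: crew travel cost 55 + fixed 20 = 75.
Compare {#1, #2, #4, #5}: crew travel cost 55 + fixed 20 = 75.
All other subsets cost ≥ 73. Minimum total cost: 68.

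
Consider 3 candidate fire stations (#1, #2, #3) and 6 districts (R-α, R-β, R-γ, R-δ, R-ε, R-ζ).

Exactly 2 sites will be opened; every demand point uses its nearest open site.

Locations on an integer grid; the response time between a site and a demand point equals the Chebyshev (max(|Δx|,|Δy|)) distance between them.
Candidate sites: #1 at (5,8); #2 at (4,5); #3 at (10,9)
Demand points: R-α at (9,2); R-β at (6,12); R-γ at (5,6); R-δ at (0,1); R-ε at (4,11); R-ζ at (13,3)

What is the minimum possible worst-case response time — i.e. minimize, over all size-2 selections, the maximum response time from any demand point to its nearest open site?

6

Open {#2, #3}.
  Farthest demand point is R-ε at response time 6 (to #2); all others are ≤ 6.
With {#1, #3} the worst case is 7.
With {#1, #2} the worst case is 8.
No size-2 selection achieves below 6.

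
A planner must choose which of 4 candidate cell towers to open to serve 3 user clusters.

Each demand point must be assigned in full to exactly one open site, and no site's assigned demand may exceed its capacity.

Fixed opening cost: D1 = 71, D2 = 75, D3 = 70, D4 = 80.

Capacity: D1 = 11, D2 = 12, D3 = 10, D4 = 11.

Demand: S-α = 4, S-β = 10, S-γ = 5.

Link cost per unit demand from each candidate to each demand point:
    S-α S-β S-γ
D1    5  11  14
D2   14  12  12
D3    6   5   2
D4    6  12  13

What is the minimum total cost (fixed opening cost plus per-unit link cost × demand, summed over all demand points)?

281

Open {D1, D3}; cheapest assignment that respects the capacities:
  D1 (cap 11, load 9): S-α, S-γ — cost 4×5 + 5×14 = 90
  D3 (cap 10, load 10): S-β — cost 10×5 = 50
  Shipping 140, fixed 141 → total 281.
  Any other capacity-feasible assignment to {D1, D3} ships for at least 140.
Compare {D3, D4}: its best feasible assignment gives total 289.
Compare {D2, D3}: its best feasible assignment gives total 299.
Every other set of open sites that can feasibly serve all demand totals ≥ 289 even under its best assignment. Minimum: 281.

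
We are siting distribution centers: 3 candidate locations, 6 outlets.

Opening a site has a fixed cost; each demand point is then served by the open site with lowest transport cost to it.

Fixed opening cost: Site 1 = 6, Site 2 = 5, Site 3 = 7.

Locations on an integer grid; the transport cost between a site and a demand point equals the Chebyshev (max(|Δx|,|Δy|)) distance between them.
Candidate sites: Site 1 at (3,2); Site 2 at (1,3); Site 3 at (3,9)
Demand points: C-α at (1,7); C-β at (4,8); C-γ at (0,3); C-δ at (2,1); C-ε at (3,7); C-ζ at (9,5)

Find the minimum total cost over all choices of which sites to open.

26

Open {Site 2, Site 3}: assign each demand point to its cheapest open site.
  C-α→Site 3 2, C-β→Site 3 1, C-γ→Site 2 1, C-δ→Site 2 2, C-ε→Site 3 2, C-ζ→Site 3 6
  transport cost 14, fixed 12 → total 26.
Compare {Site 1, Site 3}: transport cost 15 + fixed 13 = 28.
Compare {Site 2}: transport cost 24 + fixed 5 = 29.
Compare {Site 1, Site 2, Site 3}: transport cost 13 + fixed 18 = 31.
All other subsets cost ≥ 28. Minimum total cost: 26.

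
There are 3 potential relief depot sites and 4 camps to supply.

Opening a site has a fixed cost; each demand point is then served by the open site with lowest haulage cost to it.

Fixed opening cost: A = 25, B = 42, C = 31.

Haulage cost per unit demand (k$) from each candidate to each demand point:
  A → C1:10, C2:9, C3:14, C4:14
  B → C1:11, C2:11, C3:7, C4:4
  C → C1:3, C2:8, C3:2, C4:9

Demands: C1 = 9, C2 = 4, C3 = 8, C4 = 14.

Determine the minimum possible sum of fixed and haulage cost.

Open {B, C}: assign each demand point to its cheapest open site.
  C1→C 9×3=27, C2→C 4×8=32, C3→C 8×2=16, C4→B 14×4=56
  haulage cost 131, fixed 73 → total 204.
Compare {A, B, C}: haulage cost 131 + fixed 98 = 229.
Compare {C}: haulage cost 201 + fixed 31 = 232.
Compare {A, C}: haulage cost 201 + fixed 56 = 257.
All other subsets cost ≥ 229. Minimum total cost: 204.

204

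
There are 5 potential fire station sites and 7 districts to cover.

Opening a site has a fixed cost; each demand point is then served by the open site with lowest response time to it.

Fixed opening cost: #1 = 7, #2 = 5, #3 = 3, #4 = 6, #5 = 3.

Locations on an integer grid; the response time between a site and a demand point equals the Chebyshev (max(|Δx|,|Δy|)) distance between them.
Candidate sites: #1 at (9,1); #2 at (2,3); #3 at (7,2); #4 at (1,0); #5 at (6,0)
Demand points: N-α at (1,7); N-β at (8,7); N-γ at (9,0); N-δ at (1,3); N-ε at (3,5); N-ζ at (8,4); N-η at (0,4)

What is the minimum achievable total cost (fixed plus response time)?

Open {#2, #3}: assign each demand point to its cheapest open site.
  N-α→#2 4, N-β→#3 5, N-γ→#3 2, N-δ→#2 1, N-ε→#2 2, N-ζ→#3 2, N-η→#2 2
  response time 18, fixed 8 → total 26.
Compare {#2, #3, #5}: response time 18 + fixed 11 = 29.
Compare {#2, #5}: response time 22 + fixed 8 = 30.
Compare {#1, #2}: response time 19 + fixed 12 = 31.
All other subsets cost ≥ 29. Minimum total cost: 26.

26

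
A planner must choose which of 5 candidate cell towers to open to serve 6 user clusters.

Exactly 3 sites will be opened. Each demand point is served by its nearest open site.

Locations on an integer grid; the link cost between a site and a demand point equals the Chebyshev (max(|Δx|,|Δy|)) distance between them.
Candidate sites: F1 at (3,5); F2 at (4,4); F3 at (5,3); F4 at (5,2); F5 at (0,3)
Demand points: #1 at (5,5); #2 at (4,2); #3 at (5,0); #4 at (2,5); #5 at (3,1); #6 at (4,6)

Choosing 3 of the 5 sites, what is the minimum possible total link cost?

Open {F1, F2, F4}.
  #1→F2 1, #2→F4 1, #3→F4 2, #4→F1 1, #5→F4 2, #6→F1 1  ⇒ total 8.
Compare {F1, F2, F3}: total 9.
Compare {F1, F3, F4}: total 9.
No size-3 selection does better; minimum is 8.

8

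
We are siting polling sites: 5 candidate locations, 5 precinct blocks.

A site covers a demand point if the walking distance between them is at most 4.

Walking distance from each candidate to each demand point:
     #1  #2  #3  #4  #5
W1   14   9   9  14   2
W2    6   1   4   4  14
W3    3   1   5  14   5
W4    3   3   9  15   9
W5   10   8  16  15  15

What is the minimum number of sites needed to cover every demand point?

Coverage sets (demand points within 4 of each site):
  W1: {#5}
  W2: {#2, #3, #4}
  W3: {#1, #2}
  W4: {#1, #2}
  W5: {}
No 2 sites suffice: every size-2 union leaves at least one demand point uncovered.
But {W1, W2, W3} covers everything, so the minimum is 3.

3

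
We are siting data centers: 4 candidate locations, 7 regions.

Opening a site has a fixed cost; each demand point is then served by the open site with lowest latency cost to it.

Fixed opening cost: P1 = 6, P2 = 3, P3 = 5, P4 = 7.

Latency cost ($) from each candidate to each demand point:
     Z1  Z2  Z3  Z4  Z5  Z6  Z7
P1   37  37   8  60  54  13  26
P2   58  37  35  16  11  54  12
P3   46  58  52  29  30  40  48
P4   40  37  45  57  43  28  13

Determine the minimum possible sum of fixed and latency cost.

Open {P1, P2}: assign each demand point to its cheapest open site.
  Z1→P1 37, Z2→P1 37, Z3→P1 8, Z4→P2 16, Z5→P2 11, Z6→P1 13, Z7→P2 12
  latency cost 134, fixed 9 → total 143.
Compare {P1, P2, P3}: latency cost 134 + fixed 14 = 148.
Compare {P1, P2, P4}: latency cost 134 + fixed 16 = 150.
Compare {P1, P2, P3, P4}: latency cost 134 + fixed 21 = 155.
All other subsets cost ≥ 148. Minimum total cost: 143.

143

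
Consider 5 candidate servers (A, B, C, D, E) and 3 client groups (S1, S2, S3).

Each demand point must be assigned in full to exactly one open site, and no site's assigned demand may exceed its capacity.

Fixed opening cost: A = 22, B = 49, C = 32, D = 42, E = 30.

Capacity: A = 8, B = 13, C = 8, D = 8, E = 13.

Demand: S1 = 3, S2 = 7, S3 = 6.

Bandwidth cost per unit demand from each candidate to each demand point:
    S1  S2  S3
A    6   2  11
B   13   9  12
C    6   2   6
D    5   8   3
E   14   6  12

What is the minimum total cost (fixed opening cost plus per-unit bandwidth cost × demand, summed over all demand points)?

146

Open {A, C, D}; cheapest assignment that respects the capacities:
  A (cap 8, load 7): S2 — cost 7×2 = 14
  C (cap 8, load 3): S1 — cost 3×6 = 18
  D (cap 8, load 6): S3 — cost 6×3 = 18
  Shipping 50, fixed 96 → total 146.
  Any other capacity-feasible assignment to {A, C, D} ships for at least 50.
Compare {A, D, E}: its best feasible assignment gives total 168.
Compare {D, E}: its best feasible assignment gives total 174.
Every other set of open sites that can feasibly serve all demand totals ≥ 168 even under its best assignment. Minimum: 146.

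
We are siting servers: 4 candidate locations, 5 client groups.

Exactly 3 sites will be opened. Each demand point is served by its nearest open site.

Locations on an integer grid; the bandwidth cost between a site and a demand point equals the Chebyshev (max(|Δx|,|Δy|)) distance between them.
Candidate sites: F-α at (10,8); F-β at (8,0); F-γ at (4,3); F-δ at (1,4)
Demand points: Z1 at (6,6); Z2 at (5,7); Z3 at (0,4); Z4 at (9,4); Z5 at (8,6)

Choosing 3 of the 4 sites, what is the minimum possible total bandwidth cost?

14

Open {F-α, F-γ, F-δ}.
  Z1→F-γ 3, Z2→F-γ 4, Z3→F-δ 1, Z4→F-α 4, Z5→F-α 2  ⇒ total 14.
Compare {F-α, F-β, F-δ}: total 15.
Compare {F-β, F-γ, F-δ}: total 16.
No size-3 selection does better; minimum is 14.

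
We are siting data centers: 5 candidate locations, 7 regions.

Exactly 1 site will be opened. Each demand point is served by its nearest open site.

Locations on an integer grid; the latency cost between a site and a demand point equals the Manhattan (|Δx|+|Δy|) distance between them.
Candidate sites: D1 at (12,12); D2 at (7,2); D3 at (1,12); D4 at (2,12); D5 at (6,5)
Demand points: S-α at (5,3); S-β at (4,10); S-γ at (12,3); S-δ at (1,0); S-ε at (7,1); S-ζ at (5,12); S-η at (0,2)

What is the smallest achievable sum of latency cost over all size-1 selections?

Open {D2}.
  S-α→D2 3, S-β→D2 11, S-γ→D2 6, S-δ→D2 8, S-ε→D2 1, S-ζ→D2 12, S-η→D2 7  ⇒ total 48.
Compare {D5}: total 50.
Compare {D4}: total 79.
No size-1 selection does better; minimum is 48.

48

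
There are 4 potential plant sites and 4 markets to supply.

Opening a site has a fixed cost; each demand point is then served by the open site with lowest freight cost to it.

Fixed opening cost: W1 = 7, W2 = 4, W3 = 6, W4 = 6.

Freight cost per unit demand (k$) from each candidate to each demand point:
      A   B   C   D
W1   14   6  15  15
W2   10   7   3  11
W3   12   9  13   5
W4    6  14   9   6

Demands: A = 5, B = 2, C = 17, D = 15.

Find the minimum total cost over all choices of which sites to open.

Open {W2, W3, W4}: assign each demand point to its cheapest open site.
  A→W4 5×6=30, B→W2 2×7=14, C→W2 17×3=51, D→W3 15×5=75
  freight cost 170, fixed 16 → total 186.
Compare {W1, W2, W3, W4}: freight cost 168 + fixed 23 = 191.
Compare {W2, W4}: freight cost 185 + fixed 10 = 195.
Compare {W2, W3}: freight cost 190 + fixed 10 = 200.
All other subsets cost ≥ 191. Minimum total cost: 186.

186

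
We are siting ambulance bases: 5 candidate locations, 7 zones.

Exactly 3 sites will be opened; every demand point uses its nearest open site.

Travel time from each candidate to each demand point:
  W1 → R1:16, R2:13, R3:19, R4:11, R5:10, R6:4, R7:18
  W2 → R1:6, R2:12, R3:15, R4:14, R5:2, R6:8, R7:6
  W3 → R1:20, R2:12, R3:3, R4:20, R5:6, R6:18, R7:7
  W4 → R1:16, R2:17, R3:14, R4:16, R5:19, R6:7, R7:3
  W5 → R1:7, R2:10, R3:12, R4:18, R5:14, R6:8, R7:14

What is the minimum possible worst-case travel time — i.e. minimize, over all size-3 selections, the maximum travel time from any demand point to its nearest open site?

Open {W1, W3, W5}.
  Farthest demand point is R4 at travel time 11 (to W1); all others are ≤ 11.
With {W1, W2, W3} the worst case is 12.
With {W1, W2, W5} the worst case is 12.
No size-3 selection achieves below 11.

11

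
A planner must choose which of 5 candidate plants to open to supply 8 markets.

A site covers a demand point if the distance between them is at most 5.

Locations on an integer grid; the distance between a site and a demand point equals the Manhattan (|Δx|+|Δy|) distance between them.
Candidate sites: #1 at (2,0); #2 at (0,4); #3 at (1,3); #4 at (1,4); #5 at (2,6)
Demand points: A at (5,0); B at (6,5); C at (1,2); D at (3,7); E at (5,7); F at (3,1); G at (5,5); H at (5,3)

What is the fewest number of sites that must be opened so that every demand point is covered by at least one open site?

3

Coverage sets (demand points within 5 of each site):
  #1: {A, C, F}
  #2: {C}
  #3: {C, F, H}
  #4: {C, D, F, G, H}
  #5: {B, C, D, E, G}
No 2 sites suffice: every size-2 union leaves at least one demand point uncovered.
But {#1, #3, #5} covers everything, so the minimum is 3.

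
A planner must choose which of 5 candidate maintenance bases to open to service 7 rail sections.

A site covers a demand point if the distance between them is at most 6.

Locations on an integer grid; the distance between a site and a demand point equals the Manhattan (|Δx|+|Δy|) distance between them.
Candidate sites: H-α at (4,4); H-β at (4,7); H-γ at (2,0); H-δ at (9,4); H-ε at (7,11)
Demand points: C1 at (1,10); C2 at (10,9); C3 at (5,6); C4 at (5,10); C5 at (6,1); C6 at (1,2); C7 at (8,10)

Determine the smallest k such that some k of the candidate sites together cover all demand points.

3

Coverage sets (demand points within 6 of each site):
  H-α: {C3, C5, C6}
  H-β: {C1, C3, C4}
  H-γ: {C5, C6}
  H-δ: {C2, C3, C5}
  H-ε: {C2, C4, C7}
No 2 sites suffice: every size-2 union leaves at least one demand point uncovered.
But {H-α, H-β, H-ε} covers everything, so the minimum is 3.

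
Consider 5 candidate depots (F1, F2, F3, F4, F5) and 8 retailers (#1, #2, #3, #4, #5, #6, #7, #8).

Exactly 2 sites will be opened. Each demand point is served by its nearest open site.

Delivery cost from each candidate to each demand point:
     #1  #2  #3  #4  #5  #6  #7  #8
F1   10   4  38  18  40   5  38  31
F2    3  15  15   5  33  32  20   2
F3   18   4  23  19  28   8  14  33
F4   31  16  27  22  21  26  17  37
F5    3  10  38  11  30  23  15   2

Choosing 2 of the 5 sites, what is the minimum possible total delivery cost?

Open {F2, F3}.
  #1→F2 3, #2→F3 4, #3→F2 15, #4→F2 5, #5→F3 28, #6→F3 8, #7→F3 14, #8→F2 2  ⇒ total 79.
Compare {F1, F2}: total 87.
Compare {F3, F5}: total 93.
No size-2 selection does better; minimum is 79.

79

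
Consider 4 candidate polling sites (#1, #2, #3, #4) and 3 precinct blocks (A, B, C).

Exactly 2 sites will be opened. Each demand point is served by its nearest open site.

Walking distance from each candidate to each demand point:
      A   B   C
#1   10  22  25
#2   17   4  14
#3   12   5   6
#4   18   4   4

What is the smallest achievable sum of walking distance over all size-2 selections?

Open {#1, #4}.
  A→#1 10, B→#4 4, C→#4 4  ⇒ total 18.
Compare {#3, #4}: total 20.
Compare {#1, #3}: total 21.
No size-2 selection does better; minimum is 18.

18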